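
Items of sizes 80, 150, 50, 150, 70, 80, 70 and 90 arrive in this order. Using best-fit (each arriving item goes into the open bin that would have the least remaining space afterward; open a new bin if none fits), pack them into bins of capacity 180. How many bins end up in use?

  80 → bin 1 (new)  [load 80/180]
  150 → bin 2 (new)  [load 150/180]
  50 → bin 1  [load 130/180]
  150 → bin 3 (new)  [load 150/180]
  70 → bin 4 (new)  [load 70/180]
  80 → bin 4  [load 150/180]
  70 → bin 5 (new)  [load 70/180]
  90 → bin 5  [load 160/180]
5 bins opened.

5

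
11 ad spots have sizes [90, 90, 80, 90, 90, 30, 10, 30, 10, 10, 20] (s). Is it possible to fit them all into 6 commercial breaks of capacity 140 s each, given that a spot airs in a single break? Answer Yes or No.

A valid assignment using 5 commercial breaks:
  break 1: 90 + 30 + 20 = 140
  break 2: 90 + 30 + 10 + 10 = 140
  break 3: 90 + 10 = 100
  break 4: 90 = 90
  break 5: 80 = 80
That uses only 5 ≤ 6, so 6 commercial breaks are enough.

Yes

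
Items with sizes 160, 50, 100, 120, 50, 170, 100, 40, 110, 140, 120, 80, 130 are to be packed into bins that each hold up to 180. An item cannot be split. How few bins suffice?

Total = 170 + 160 + 140 + 130 + 120 + 120 + 110 + 100 + 100 + 80 + 50 + 50 + 40 = 1370.
Lower bound: ⌈1370/180⌉ = 8 bins.
Also, 9 items each exceed 90, and no two of those can share a bin, so at least 9 bins are needed.
A packing using 9 bins:
  bin 1: 170 = 170
  bin 2: 160 = 160
  bin 3: 140 + 40 = 180
  bin 4: 130 + 50 = 180
  bin 5: 120 + 50 = 170
  bin 6: 120 = 120
  bin 7: 110 = 110
  bin 8: 100 + 80 = 180
  bin 9: 100 = 100
This matches the lower bound, so 9 is optimal.

9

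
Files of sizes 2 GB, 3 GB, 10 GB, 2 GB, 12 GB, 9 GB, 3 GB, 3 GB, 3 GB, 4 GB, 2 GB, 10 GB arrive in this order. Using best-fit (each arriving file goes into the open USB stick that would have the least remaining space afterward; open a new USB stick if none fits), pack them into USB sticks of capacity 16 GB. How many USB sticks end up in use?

5

  2 → USB stick 1 (new)  [load 2/16]
  3 → USB stick 1  [load 5/16]
  10 → USB stick 1  [load 15/16]
  2 → USB stick 2 (new)  [load 2/16]
  12 → USB stick 2  [load 14/16]
  9 → USB stick 3 (new)  [load 9/16]
  3 → USB stick 3  [load 12/16]
  3 → USB stick 3  [load 15/16]
  3 → USB stick 4 (new)  [load 3/16]
  4 → USB stick 4  [load 7/16]
  2 → USB stick 2  [load 16/16]
  10 → USB stick 5 (new)  [load 10/16]
5 USB sticks opened.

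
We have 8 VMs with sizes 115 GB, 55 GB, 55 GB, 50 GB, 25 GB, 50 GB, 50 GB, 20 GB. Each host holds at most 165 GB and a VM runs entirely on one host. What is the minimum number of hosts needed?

Total = 115 + 55 + 55 + 50 + 50 + 50 + 25 + 20 = 420 GB.
Lower bound: ⌈420/165⌉ = 3 hosts.
A packing using 3 hosts:
  host 1: 115 + 50 = 165
  host 2: 55 + 55 + 50 = 160
  host 3: 50 + 25 + 20 = 95
This matches the lower bound, so 3 is optimal.

3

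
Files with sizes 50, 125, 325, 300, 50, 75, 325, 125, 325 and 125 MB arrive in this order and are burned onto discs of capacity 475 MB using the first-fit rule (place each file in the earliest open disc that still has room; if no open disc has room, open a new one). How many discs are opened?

  50 → disc 1 (new)  [load 50/475]
  125 → disc 1  [load 175/475]
  325 → disc 2 (new)  [load 325/475]
  300 → disc 1  [load 475/475]
  50 → disc 2  [load 375/475]
  75 → disc 2  [load 450/475]
  325 → disc 3 (new)  [load 325/475]
  125 → disc 3  [load 450/475]
  325 → disc 4 (new)  [load 325/475]
  125 → disc 4  [load 450/475]
4 discs opened.

4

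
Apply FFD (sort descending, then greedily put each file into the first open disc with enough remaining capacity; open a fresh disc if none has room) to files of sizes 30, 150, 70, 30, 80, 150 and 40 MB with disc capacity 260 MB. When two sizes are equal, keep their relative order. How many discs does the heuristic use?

3

Sorted descending: 150, 150, 80, 70, 40, 30, 30.
  150 → disc 1 (new)  [load 150/260]
  150 → disc 2 (new)  [load 150/260]
  80 → disc 1  [load 230/260]
  70 → disc 2  [load 220/260]
  40 → disc 2  [load 260/260]
  30 → disc 1  [load 260/260]
  30 → disc 3 (new)  [load 30/260]
3 discs opened.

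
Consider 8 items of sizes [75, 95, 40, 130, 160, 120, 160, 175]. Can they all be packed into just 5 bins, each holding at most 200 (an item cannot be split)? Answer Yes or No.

Total = 955; ⌈955/200⌉ = 5.
The bound of 5 does not rule out 5, but exhaustive search shows no assignment into 5 bins of capacity 200 exists — the minimum is 6.

No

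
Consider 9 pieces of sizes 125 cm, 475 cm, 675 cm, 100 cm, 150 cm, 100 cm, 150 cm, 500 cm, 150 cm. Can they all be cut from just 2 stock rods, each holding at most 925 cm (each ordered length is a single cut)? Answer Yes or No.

Total = 2425 cm; ⌈2425/925⌉ = 3.
At least 3 stock rods are required, but only 2 are allowed.

No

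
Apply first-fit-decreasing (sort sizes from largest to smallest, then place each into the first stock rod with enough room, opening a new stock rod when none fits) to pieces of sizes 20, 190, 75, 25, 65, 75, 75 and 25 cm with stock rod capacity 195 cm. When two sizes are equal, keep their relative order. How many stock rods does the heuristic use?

3

Sorted descending: 190, 75, 75, 75, 65, 25, 25, 20.
  190 → stock rod 1 (new)  [load 190/195]
  75 → stock rod 2 (new)  [load 75/195]
  75 → stock rod 2  [load 150/195]
  75 → stock rod 3 (new)  [load 75/195]
  65 → stock rod 3  [load 140/195]
  25 → stock rod 2  [load 175/195]
  25 → stock rod 3  [load 165/195]
  20 → stock rod 2  [load 195/195]
3 stock rods opened.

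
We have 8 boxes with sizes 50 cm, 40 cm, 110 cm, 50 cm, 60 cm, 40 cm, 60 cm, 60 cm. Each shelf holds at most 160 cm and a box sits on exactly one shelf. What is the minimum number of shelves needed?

Total = 110 + 60 + 60 + 60 + 50 + 50 + 40 + 40 = 470 cm.
Lower bound: ⌈470/160⌉ = 3 shelves.
A packing using 3 shelves:
  shelf 1: 110 + 50 = 160
  shelf 2: 60 + 60 + 40 = 160
  shelf 3: 60 + 50 + 40 = 150
This matches the lower bound, so 3 is optimal.

3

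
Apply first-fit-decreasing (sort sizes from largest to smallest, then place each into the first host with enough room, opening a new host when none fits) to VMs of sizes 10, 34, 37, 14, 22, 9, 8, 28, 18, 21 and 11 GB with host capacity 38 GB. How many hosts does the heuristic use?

Sorted descending: 37, 34, 28, 22, 21, 18, 14, 11, 10, 9, 8.
  37 → host 1 (new)  [load 37/38]
  34 → host 2 (new)  [load 34/38]
  28 → host 3 (new)  [load 28/38]
  22 → host 4 (new)  [load 22/38]
  21 → host 5 (new)  [load 21/38]
  18 → host 6 (new)  [load 18/38]
  14 → host 4  [load 36/38]
  11 → host 5  [load 32/38]
  10 → host 3  [load 38/38]
  9 → host 6  [load 27/38]
  8 → host 6  [load 35/38]
6 hosts opened.

6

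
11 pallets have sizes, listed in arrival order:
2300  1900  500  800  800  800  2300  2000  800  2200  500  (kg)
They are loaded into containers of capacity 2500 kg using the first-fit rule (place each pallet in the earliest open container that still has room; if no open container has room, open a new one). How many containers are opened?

7

  2300 → container 1 (new)  [load 2300/2500]
  1900 → container 2 (new)  [load 1900/2500]
  500 → container 2  [load 2400/2500]
  800 → container 3 (new)  [load 800/2500]
  800 → container 3  [load 1600/2500]
  800 → container 3  [load 2400/2500]
  2300 → container 4 (new)  [load 2300/2500]
  2000 → container 5 (new)  [load 2000/2500]
  800 → container 6 (new)  [load 800/2500]
  2200 → container 7 (new)  [load 2200/2500]
  500 → container 5  [load 2500/2500]
7 containers opened.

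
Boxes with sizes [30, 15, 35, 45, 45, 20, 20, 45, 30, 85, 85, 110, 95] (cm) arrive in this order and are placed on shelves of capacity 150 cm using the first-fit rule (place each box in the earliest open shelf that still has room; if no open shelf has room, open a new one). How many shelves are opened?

  30 → shelf 1 (new)  [load 30/150]
  15 → shelf 1  [load 45/150]
  35 → shelf 1  [load 80/150]
  45 → shelf 1  [load 125/150]
  45 → shelf 2 (new)  [load 45/150]
  20 → shelf 1  [load 145/150]
  20 → shelf 2  [load 65/150]
  45 → shelf 2  [load 110/150]
  30 → shelf 2  [load 140/150]
  85 → shelf 3 (new)  [load 85/150]
  85 → shelf 4 (new)  [load 85/150]
  110 → shelf 5 (new)  [load 110/150]
  95 → shelf 6 (new)  [load 95/150]
6 shelves opened.

6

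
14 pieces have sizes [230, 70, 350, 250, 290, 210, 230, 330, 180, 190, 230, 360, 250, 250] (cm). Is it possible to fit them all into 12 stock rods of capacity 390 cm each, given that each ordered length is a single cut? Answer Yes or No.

A valid assignment using 12 stock rods:
  stock rod 1: 360 = 360
  stock rod 2: 350 = 350
  stock rod 3: 330 = 330
  stock rod 4: 290 + 70 = 360
  stock rod 5: 250 = 250
  stock rod 6: 250 = 250
  stock rod 7: 250 = 250
  stock rod 8: 230 = 230
  stock rod 9: 230 = 230
  stock rod 10: 230 = 230
  stock rod 11: 210 + 180 = 390
  stock rod 12: 190 = 190
Every load is within 390 cm, so 12 stock rods suffice.

Yes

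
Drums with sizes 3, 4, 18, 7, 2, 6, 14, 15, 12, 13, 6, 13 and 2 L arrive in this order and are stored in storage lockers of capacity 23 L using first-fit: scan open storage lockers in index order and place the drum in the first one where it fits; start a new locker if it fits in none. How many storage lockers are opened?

7

  3 → locker 1 (new)  [load 3/23]
  4 → locker 1  [load 7/23]
  18 → locker 2 (new)  [load 18/23]
  7 → locker 1  [load 14/23]
  2 → locker 1  [load 16/23]
  6 → locker 1  [load 22/23]
  14 → locker 3 (new)  [load 14/23]
  15 → locker 4 (new)  [load 15/23]
  12 → locker 5 (new)  [load 12/23]
  13 → locker 6 (new)  [load 13/23]
  6 → locker 3  [load 20/23]
  13 → locker 7 (new)  [load 13/23]
  2 → locker 2  [load 20/23]
7 storage lockers opened.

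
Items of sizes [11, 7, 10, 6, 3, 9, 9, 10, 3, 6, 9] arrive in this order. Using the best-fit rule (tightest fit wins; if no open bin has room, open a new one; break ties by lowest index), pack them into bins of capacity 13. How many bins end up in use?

  11 → bin 1 (new)  [load 11/13]
  7 → bin 2 (new)  [load 7/13]
  10 → bin 3 (new)  [load 10/13]
  6 → bin 2  [load 13/13]
  3 → bin 3  [load 13/13]
  9 → bin 4 (new)  [load 9/13]
  9 → bin 5 (new)  [load 9/13]
  10 → bin 6 (new)  [load 10/13]
  3 → bin 6  [load 13/13]
  6 → bin 7 (new)  [load 6/13]
  9 → bin 8 (new)  [load 9/13]
8 bins opened.

8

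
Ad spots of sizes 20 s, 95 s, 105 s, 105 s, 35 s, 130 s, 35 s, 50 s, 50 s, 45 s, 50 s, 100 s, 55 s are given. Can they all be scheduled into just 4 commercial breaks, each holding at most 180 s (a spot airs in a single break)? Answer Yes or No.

Total = 875 s; ⌈875/180⌉ = 5.
At least 5 commercial breaks are required, but only 4 are allowed.

No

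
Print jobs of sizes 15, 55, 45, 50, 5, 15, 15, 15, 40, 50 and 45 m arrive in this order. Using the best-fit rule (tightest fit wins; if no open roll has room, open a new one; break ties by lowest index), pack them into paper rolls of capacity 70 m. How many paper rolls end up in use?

  15 → roll 1 (new)  [load 15/70]
  55 → roll 1  [load 70/70]
  45 → roll 2 (new)  [load 45/70]
  50 → roll 3 (new)  [load 50/70]
  5 → roll 3  [load 55/70]
  15 → roll 3  [load 70/70]
  15 → roll 2  [load 60/70]
  15 → roll 4 (new)  [load 15/70]
  40 → roll 4  [load 55/70]
  50 → roll 5 (new)  [load 50/70]
  45 → roll 6 (new)  [load 45/70]
6 paper rolls opened.

6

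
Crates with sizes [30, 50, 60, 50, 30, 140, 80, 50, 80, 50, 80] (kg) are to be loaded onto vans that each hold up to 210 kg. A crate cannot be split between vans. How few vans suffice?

Total = 140 + 80 + 80 + 80 + 60 + 50 + 50 + 50 + 50 + 30 + 30 = 700 kg.
Lower bound: ⌈700/210⌉ = 4 vans.
A packing using 4 vans:
  van 1: 140 + 60 = 200
  van 2: 80 + 80 + 50 = 210
  van 3: 80 + 50 + 50 + 30 = 210
  van 4: 50 + 30 = 80
This matches the lower bound, so 4 is optimal.

4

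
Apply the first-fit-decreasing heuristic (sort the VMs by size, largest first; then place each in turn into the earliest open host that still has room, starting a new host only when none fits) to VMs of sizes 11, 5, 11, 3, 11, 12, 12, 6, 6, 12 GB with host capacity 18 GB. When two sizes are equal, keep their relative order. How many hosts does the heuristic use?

6

Sorted descending: 12, 12, 12, 11, 11, 11, 6, 6, 5, 3.
  12 → host 1 (new)  [load 12/18]
  12 → host 2 (new)  [load 12/18]
  12 → host 3 (new)  [load 12/18]
  11 → host 4 (new)  [load 11/18]
  11 → host 5 (new)  [load 11/18]
  11 → host 6 (new)  [load 11/18]
  6 → host 1  [load 18/18]
  6 → host 2  [load 18/18]
  5 → host 3  [load 17/18]
  3 → host 4  [load 14/18]
6 hosts opened.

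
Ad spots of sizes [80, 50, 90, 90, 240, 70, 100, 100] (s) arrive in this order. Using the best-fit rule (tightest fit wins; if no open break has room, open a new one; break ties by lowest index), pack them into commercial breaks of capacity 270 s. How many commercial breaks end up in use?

  80 → break 1 (new)  [load 80/270]
  50 → break 1  [load 130/270]
  90 → break 1  [load 220/270]
  90 → break 2 (new)  [load 90/270]
  240 → break 3 (new)  [load 240/270]
  70 → break 2  [load 160/270]
  100 → break 2  [load 260/270]
  100 → break 4 (new)  [load 100/270]
4 commercial breaks opened.

4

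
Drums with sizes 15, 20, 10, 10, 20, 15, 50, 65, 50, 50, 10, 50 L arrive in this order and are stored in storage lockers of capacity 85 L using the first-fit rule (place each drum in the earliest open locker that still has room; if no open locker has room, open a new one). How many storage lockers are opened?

6

  15 → locker 1 (new)  [load 15/85]
  20 → locker 1  [load 35/85]
  10 → locker 1  [load 45/85]
  10 → locker 1  [load 55/85]
  20 → locker 1  [load 75/85]
  15 → locker 2 (new)  [load 15/85]
  50 → locker 2  [load 65/85]
  65 → locker 3 (new)  [load 65/85]
  50 → locker 4 (new)  [load 50/85]
  50 → locker 5 (new)  [load 50/85]
  10 → locker 1  [load 85/85]
  50 → locker 6 (new)  [load 50/85]
6 storage lockers opened.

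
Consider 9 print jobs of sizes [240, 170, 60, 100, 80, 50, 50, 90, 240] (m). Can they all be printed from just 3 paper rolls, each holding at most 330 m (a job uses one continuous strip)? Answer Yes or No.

No

Total = 1080 m; ⌈1080/330⌉ = 4.
At least 4 paper rolls are required, but only 3 are allowed.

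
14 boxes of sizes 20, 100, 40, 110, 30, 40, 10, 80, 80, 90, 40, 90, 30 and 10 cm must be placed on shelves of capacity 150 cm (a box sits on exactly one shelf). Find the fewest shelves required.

6

Total = 110 + 100 + 90 + 90 + 80 + 80 + 40 + 40 + 40 + 30 + 30 + 20 + 10 + 10 = 770 cm.
Lower bound: ⌈770/150⌉ = 6 shelves.
A packing using 6 shelves:
  shelf 1: 110 + 40 = 150
  shelf 2: 100 + 40 + 10 = 150
  shelf 3: 90 + 40 + 20 = 150
  shelf 4: 90 + 30 + 30 = 150
  shelf 5: 80 + 10 = 90
  shelf 6: 80 = 80
This matches the lower bound, so 6 is optimal.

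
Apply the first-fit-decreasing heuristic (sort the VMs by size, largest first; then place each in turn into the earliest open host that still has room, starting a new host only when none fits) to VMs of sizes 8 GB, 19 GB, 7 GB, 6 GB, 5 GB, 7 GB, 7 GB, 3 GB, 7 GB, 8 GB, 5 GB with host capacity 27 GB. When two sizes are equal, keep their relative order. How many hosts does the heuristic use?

4

Sorted descending: 19, 8, 8, 7, 7, 7, 7, 6, 5, 5, 3.
  19 → host 1 (new)  [load 19/27]
  8 → host 1  [load 27/27]
  8 → host 2 (new)  [load 8/27]
  7 → host 2  [load 15/27]
  7 → host 2  [load 22/27]
  7 → host 3 (new)  [load 7/27]
  7 → host 3  [load 14/27]
  6 → host 3  [load 20/27]
  5 → host 2  [load 27/27]
  5 → host 3  [load 25/27]
  3 → host 4 (new)  [load 3/27]
4 hosts opened.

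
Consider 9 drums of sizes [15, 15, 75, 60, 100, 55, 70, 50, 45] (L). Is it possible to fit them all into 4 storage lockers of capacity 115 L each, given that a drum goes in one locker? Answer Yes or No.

Total = 485 L; ⌈485/115⌉ = 5.
At least 5 storage lockers are required, but only 4 are allowed.

No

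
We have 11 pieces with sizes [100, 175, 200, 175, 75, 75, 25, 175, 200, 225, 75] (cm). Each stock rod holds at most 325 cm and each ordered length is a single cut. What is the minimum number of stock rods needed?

Total = 225 + 200 + 200 + 175 + 175 + 175 + 100 + 75 + 75 + 75 + 25 = 1500 cm.
Lower bound: ⌈1500/325⌉ = 5 stock rods.
Also, 6 pieces each exceed 325/2 cm, and no two of those can share a stock rod, so at least 6 stock rods are needed.
A packing using 6 stock rods:
  stock rod 1: 225 + 100 = 325
  stock rod 2: 200 + 75 + 25 = 300
  stock rod 3: 200 + 75 = 275
  stock rod 4: 175 + 75 = 250
  stock rod 5: 175 = 175
  stock rod 6: 175 = 175
This matches the lower bound, so 6 is optimal.

6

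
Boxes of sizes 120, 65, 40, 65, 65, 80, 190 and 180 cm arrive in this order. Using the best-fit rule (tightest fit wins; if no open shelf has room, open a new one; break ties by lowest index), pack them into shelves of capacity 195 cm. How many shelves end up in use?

5

  120 → shelf 1 (new)  [load 120/195]
  65 → shelf 1  [load 185/195]
  40 → shelf 2 (new)  [load 40/195]
  65 → shelf 2  [load 105/195]
  65 → shelf 2  [load 170/195]
  80 → shelf 3 (new)  [load 80/195]
  190 → shelf 4 (new)  [load 190/195]
  180 → shelf 5 (new)  [load 180/195]
5 shelves opened.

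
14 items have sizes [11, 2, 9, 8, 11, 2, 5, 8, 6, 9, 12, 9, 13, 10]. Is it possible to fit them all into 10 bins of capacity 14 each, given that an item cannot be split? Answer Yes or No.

Yes

A valid assignment using 10 bins:
  bin 1: 13 = 13
  bin 2: 12 + 2 = 14
  bin 3: 11 + 2 = 13
  bin 4: 11 = 11
  bin 5: 10 = 10
  bin 6: 9 + 5 = 14
  bin 7: 9 = 9
  bin 8: 9 = 9
  bin 9: 8 + 6 = 14
  bin 10: 8 = 8
Every load is within 14, so 10 bins suffice.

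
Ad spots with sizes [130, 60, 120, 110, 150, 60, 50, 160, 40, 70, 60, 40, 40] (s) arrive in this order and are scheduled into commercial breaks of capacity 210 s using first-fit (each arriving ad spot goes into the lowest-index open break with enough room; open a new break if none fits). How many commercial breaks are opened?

6

  130 → break 1 (new)  [load 130/210]
  60 → break 1  [load 190/210]
  120 → break 2 (new)  [load 120/210]
  110 → break 3 (new)  [load 110/210]
  150 → break 4 (new)  [load 150/210]
  60 → break 2  [load 180/210]
  50 → break 3  [load 160/210]
  160 → break 5 (new)  [load 160/210]
  40 → break 3  [load 200/210]
  70 → break 6 (new)  [load 70/210]
  60 → break 4  [load 210/210]
  40 → break 5  [load 200/210]
  40 → break 6  [load 110/210]
6 commercial breaks opened.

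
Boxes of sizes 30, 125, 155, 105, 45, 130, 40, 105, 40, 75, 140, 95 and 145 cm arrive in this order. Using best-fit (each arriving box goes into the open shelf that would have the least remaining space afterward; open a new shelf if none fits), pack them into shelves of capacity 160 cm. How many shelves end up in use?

9

  30 → shelf 1 (new)  [load 30/160]
  125 → shelf 1  [load 155/160]
  155 → shelf 2 (new)  [load 155/160]
  105 → shelf 3 (new)  [load 105/160]
  45 → shelf 3  [load 150/160]
  130 → shelf 4 (new)  [load 130/160]
  40 → shelf 5 (new)  [load 40/160]
  105 → shelf 5  [load 145/160]
  40 → shelf 6 (new)  [load 40/160]
  75 → shelf 6  [load 115/160]
  140 → shelf 7 (new)  [load 140/160]
  95 → shelf 8 (new)  [load 95/160]
  145 → shelf 9 (new)  [load 145/160]
9 shelves opened.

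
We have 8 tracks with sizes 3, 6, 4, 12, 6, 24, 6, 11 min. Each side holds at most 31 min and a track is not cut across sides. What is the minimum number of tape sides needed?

Total = 24 + 12 + 11 + 6 + 6 + 6 + 4 + 3 = 72 min.
Lower bound: ⌈72/31⌉ = 3 tape sides.
A packing using 3 tape sides:
  side 1: 24 + 6 = 30
  side 2: 12 + 11 + 6 = 29
  side 3: 6 + 4 + 3 = 13
This matches the lower bound, so 3 is optimal.

3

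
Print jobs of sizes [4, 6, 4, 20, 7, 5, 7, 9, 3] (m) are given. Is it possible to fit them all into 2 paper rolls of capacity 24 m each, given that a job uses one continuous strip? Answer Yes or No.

No

Total = 65 m; ⌈65/24⌉ = 3.
At least 3 paper rolls are required, but only 2 are allowed.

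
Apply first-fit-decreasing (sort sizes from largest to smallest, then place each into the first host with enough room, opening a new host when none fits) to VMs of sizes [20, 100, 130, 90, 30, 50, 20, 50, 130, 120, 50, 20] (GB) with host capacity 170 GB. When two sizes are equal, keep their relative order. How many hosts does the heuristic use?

Sorted descending: 130, 130, 120, 100, 90, 50, 50, 50, 30, 20, 20, 20.
  130 → host 1 (new)  [load 130/170]
  130 → host 2 (new)  [load 130/170]
  120 → host 3 (new)  [load 120/170]
  100 → host 4 (new)  [load 100/170]
  90 → host 5 (new)  [load 90/170]
  50 → host 3  [load 170/170]
  50 → host 4  [load 150/170]
  50 → host 5  [load 140/170]
  30 → host 1  [load 160/170]
  20 → host 2  [load 150/170]
  20 → host 2  [load 170/170]
  20 → host 4  [load 170/170]
5 hosts opened.

5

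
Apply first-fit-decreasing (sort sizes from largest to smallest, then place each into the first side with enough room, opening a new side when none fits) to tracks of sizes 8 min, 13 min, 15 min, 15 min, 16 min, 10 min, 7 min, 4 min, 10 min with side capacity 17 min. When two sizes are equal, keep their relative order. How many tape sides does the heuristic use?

7

Sorted descending: 16, 15, 15, 13, 10, 10, 8, 7, 4.
  16 → side 1 (new)  [load 16/17]
  15 → side 2 (new)  [load 15/17]
  15 → side 3 (new)  [load 15/17]
  13 → side 4 (new)  [load 13/17]
  10 → side 5 (new)  [load 10/17]
  10 → side 6 (new)  [load 10/17]
  8 → side 7 (new)  [load 8/17]
  7 → side 5  [load 17/17]
  4 → side 4  [load 17/17]
7 tape sides opened.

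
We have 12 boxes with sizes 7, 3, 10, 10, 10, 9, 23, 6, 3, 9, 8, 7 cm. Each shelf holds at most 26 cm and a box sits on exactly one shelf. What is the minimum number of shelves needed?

5

Total = 23 + 10 + 10 + 10 + 9 + 9 + 8 + 7 + 7 + 6 + 3 + 3 = 105 cm.
Lower bound: ⌈105/26⌉ = 5 shelves.
A packing using 5 shelves:
  shelf 1: 23 + 3 = 26
  shelf 2: 10 + 10 + 6 = 26
  shelf 3: 10 + 9 + 7 = 26
  shelf 4: 9 + 8 + 7 = 24
  shelf 5: 3 = 3
This matches the lower bound, so 5 is optimal.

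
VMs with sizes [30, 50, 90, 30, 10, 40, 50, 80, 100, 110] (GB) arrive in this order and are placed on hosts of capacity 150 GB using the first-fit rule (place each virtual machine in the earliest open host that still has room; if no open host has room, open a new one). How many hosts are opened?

5

  30 → host 1 (new)  [load 30/150]
  50 → host 1  [load 80/150]
  90 → host 2 (new)  [load 90/150]
  30 → host 1  [load 110/150]
  10 → host 1  [load 120/150]
  40 → host 2  [load 130/150]
  50 → host 3 (new)  [load 50/150]
  80 → host 3  [load 130/150]
  100 → host 4 (new)  [load 100/150]
  110 → host 5 (new)  [load 110/150]
5 hosts opened.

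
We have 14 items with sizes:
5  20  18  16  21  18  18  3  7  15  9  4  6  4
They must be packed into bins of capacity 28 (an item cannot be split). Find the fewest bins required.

Total = 21 + 20 + 18 + 18 + 18 + 16 + 15 + 9 + 7 + 6 + 5 + 4 + 4 + 3 = 164.
Lower bound: ⌈164/28⌉ = 6 bins.
Also, 7 items each exceed 14, and no two of those can share a bin, so at least 7 bins are needed.
A packing using 7 bins:
  bin 1: 21 + 7 = 28
  bin 2: 20 + 6 = 26
  bin 3: 18 + 9 = 27
  bin 4: 18 + 5 + 4 = 27
  bin 5: 18 + 4 + 3 = 25
  bin 6: 16 = 16
  bin 7: 15 = 15
This matches the lower bound, so 7 is optimal.

7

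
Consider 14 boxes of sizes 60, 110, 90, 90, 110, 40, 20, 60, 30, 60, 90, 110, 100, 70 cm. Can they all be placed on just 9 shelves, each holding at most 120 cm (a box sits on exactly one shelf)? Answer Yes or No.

No

Total = 1040 cm; ⌈1040/120⌉ = 9.
The bound of 9 does not rule out 9, but exhaustive search shows no assignment into 9 shelves of capacity 120 cm exists — the minimum is 10.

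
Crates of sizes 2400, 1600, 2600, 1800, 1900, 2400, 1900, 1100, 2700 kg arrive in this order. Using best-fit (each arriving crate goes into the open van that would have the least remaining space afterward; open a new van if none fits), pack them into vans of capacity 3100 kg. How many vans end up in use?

8

  2400 → van 1 (new)  [load 2400/3100]
  1600 → van 2 (new)  [load 1600/3100]
  2600 → van 3 (new)  [load 2600/3100]
  1800 → van 4 (new)  [load 1800/3100]
  1900 → van 5 (new)  [load 1900/3100]
  2400 → van 6 (new)  [load 2400/3100]
  1900 → van 7 (new)  [load 1900/3100]
  1100 → van 5  [load 3000/3100]
  2700 → van 8 (new)  [load 2700/3100]
8 vans opened.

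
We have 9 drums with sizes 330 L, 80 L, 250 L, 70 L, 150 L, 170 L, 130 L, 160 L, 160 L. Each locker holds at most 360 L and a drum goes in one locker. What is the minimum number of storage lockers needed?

Total = 330 + 250 + 170 + 160 + 160 + 150 + 130 + 80 + 70 = 1500 L.
Lower bound: ⌈1500/360⌉ = 5 storage lockers.
A packing using 5 storage lockers:
  locker 1: 330 = 330
  locker 2: 250 + 80 = 330
  locker 3: 170 + 160 = 330
  locker 4: 160 + 150 = 310
  locker 5: 130 + 70 = 200
This matches the lower bound, so 5 is optimal.

5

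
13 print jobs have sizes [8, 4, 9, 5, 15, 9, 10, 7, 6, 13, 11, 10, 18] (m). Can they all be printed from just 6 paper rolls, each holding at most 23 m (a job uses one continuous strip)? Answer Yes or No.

Yes

A valid assignment using 6 paper rolls:
  roll 1: 18 + 5 = 23
  roll 2: 15 + 8 = 23
  roll 3: 13 + 10 = 23
  roll 4: 11 + 10 = 21
  roll 5: 9 + 9 + 4 = 22
  roll 6: 7 + 6 = 13
Every load is within 23 m, so 6 paper rolls suffice.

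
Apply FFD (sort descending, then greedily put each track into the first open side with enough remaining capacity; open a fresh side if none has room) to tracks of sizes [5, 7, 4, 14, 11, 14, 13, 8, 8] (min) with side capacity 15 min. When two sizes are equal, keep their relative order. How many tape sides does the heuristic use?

6

Sorted descending: 14, 14, 13, 11, 8, 8, 7, 5, 4.
  14 → side 1 (new)  [load 14/15]
  14 → side 2 (new)  [load 14/15]
  13 → side 3 (new)  [load 13/15]
  11 → side 4 (new)  [load 11/15]
  8 → side 5 (new)  [load 8/15]
  8 → side 6 (new)  [load 8/15]
  7 → side 5  [load 15/15]
  5 → side 6  [load 13/15]
  4 → side 4  [load 15/15]
6 tape sides opened.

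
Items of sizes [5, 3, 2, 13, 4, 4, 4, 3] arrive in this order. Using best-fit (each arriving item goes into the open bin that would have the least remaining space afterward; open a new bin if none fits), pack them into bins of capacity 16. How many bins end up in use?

3

  5 → bin 1 (new)  [load 5/16]
  3 → bin 1  [load 8/16]
  2 → bin 1  [load 10/16]
  13 → bin 2 (new)  [load 13/16]
  4 → bin 1  [load 14/16]
  4 → bin 3 (new)  [load 4/16]
  4 → bin 3  [load 8/16]
  3 → bin 2  [load 16/16]
3 bins opened.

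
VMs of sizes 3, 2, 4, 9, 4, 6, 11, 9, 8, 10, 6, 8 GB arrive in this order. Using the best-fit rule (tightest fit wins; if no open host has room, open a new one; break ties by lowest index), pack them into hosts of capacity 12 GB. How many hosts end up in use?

  3 → host 1 (new)  [load 3/12]
  2 → host 1  [load 5/12]
  4 → host 1  [load 9/12]
  9 → host 2 (new)  [load 9/12]
  4 → host 3 (new)  [load 4/12]
  6 → host 3  [load 10/12]
  11 → host 4 (new)  [load 11/12]
  9 → host 5 (new)  [load 9/12]
  8 → host 6 (new)  [load 8/12]
  10 → host 7 (new)  [load 10/12]
  6 → host 8 (new)  [load 6/12]
  8 → host 9 (new)  [load 8/12]
9 hosts opened.

9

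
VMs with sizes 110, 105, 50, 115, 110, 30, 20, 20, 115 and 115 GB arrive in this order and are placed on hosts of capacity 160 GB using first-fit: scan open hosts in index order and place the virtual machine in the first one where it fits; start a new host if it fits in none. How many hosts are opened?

  110 → host 1 (new)  [load 110/160]
  105 → host 2 (new)  [load 105/160]
  50 → host 1  [load 160/160]
  115 → host 3 (new)  [load 115/160]
  110 → host 4 (new)  [load 110/160]
  30 → host 2  [load 135/160]
  20 → host 2  [load 155/160]
  20 → host 3  [load 135/160]
  115 → host 5 (new)  [load 115/160]
  115 → host 6 (new)  [load 115/160]
6 hosts opened.

6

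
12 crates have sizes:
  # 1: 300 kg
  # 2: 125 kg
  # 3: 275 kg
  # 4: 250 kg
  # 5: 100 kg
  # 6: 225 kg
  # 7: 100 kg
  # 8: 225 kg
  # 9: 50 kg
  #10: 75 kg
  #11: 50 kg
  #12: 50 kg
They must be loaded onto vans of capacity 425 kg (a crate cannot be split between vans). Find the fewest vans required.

Total = 300 + 275 + 250 + 225 + 225 + 125 + 100 + 100 + 75 + 50 + 50 + 50 = 1825 kg.
Lower bound: ⌈1825/425⌉ = 5 vans.
A packing using 5 vans:
  van 1: 300 + 125 = 425
  van 2: 275 + 100 + 50 = 425
  van 3: 250 + 100 + 75 = 425
  van 4: 225 + 50 + 50 = 325
  van 5: 225 = 225
This matches the lower bound, so 5 is optimal.

5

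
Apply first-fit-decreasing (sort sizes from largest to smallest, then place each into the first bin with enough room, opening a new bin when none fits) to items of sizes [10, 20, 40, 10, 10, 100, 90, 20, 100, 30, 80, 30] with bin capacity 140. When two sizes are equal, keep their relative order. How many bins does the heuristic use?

4

Sorted descending: 100, 100, 90, 80, 40, 30, 30, 20, 20, 10, 10, 10.
  100 → bin 1 (new)  [load 100/140]
  100 → bin 2 (new)  [load 100/140]
  90 → bin 3 (new)  [load 90/140]
  80 → bin 4 (new)  [load 80/140]
  40 → bin 1  [load 140/140]
  30 → bin 2  [load 130/140]
  30 → bin 3  [load 120/140]
  20 → bin 3  [load 140/140]
  20 → bin 4  [load 100/140]
  10 → bin 2  [load 140/140]
  10 → bin 4  [load 110/140]
  10 → bin 4  [load 120/140]
4 bins opened.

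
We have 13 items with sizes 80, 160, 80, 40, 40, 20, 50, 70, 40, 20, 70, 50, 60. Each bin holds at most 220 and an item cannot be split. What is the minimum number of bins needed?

4

Total = 160 + 80 + 80 + 70 + 70 + 60 + 50 + 50 + 40 + 40 + 40 + 20 + 20 = 780.
Lower bound: ⌈780/220⌉ = 4 bins.
A packing using 4 bins:
  bin 1: 160 + 60 = 220
  bin 2: 80 + 80 + 50 = 210
  bin 3: 70 + 70 + 50 + 20 = 210
  bin 4: 40 + 40 + 40 + 20 = 140
This matches the lower bound, so 4 is optimal.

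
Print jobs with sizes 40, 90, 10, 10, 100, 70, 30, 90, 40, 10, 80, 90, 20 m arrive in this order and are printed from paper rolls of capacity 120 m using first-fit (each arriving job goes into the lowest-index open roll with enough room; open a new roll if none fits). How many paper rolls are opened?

7

  40 → roll 1 (new)  [load 40/120]
  90 → roll 2 (new)  [load 90/120]
  10 → roll 1  [load 50/120]
  10 → roll 1  [load 60/120]
  100 → roll 3 (new)  [load 100/120]
  70 → roll 4 (new)  [load 70/120]
  30 → roll 1  [load 90/120]
  90 → roll 5 (new)  [load 90/120]
  40 → roll 4  [load 110/120]
  10 → roll 1  [load 100/120]
  80 → roll 6 (new)  [load 80/120]
  90 → roll 7 (new)  [load 90/120]
  20 → roll 1  [load 120/120]
7 paper rolls opened.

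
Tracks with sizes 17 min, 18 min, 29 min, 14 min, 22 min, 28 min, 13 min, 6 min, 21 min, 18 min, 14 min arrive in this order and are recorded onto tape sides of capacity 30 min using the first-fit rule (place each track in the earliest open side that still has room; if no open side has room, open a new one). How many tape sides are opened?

8

  17 → side 1 (new)  [load 17/30]
  18 → side 2 (new)  [load 18/30]
  29 → side 3 (new)  [load 29/30]
  14 → side 4 (new)  [load 14/30]
  22 → side 5 (new)  [load 22/30]
  28 → side 6 (new)  [load 28/30]
  13 → side 1  [load 30/30]
  6 → side 2  [load 24/30]
  21 → side 7 (new)  [load 21/30]
  18 → side 8 (new)  [load 18/30]
  14 → side 4  [load 28/30]
8 tape sides opened.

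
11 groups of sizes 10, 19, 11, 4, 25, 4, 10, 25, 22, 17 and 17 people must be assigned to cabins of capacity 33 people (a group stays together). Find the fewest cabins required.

6

Total = 25 + 25 + 22 + 19 + 17 + 17 + 11 + 10 + 10 + 4 + 4 = 164 people.
Lower bound: ⌈164/33⌉ = 5 cabins.
Also, 6 groups each exceed 33/2 people, and no two of those can share a cabin, so at least 6 cabins are needed.
A packing using 6 cabins:
  cabin 1: 25 + 4 + 4 = 33
  cabin 2: 25 = 25
  cabin 3: 22 + 11 = 33
  cabin 4: 19 + 10 = 29
  cabin 5: 17 + 10 = 27
  cabin 6: 17 = 17
This matches the lower bound, so 6 is optimal.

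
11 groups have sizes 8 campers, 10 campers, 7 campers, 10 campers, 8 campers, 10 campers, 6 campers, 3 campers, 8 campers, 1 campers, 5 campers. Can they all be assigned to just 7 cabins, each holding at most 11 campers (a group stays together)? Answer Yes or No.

No

Total = 76 campers; ⌈76/11⌉ = 7.
8 groups each exceed half the capacity and cannot share a cabin, forcing at least 8 cabins.
At least 8 cabins are required, but only 7 are allowed.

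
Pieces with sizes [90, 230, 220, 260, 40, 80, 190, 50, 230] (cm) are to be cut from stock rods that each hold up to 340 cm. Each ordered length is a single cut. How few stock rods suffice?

Total = 260 + 230 + 230 + 220 + 190 + 90 + 80 + 50 + 40 = 1390 cm.
Lower bound: ⌈1390/340⌉ = 5 stock rods.
A packing using 5 stock rods:
  stock rod 1: 260 + 80 = 340
  stock rod 2: 230 + 90 = 320
  stock rod 3: 230 + 50 + 40 = 320
  stock rod 4: 220 = 220
  stock rod 5: 190 = 190
This matches the lower bound, so 5 is optimal.

5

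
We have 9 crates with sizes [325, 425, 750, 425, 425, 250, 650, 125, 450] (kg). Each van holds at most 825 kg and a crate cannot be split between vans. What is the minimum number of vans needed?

6

Total = 750 + 650 + 450 + 425 + 425 + 425 + 325 + 250 + 125 = 3825 kg.
Lower bound: ⌈3825/825⌉ = 5 vans.
Also, 6 crates each exceed 825/2 kg, and no two of those can share a van, so at least 6 vans are needed.
A packing using 6 vans:
  van 1: 750 = 750
  van 2: 650 + 125 = 775
  van 3: 450 + 325 = 775
  van 4: 425 + 250 = 675
  van 5: 425 = 425
  van 6: 425 = 425
This matches the lower bound, so 6 is optimal.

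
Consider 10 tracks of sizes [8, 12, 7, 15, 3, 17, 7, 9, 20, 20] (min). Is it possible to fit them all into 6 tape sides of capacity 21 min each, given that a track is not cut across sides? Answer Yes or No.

No

Total = 118 min; ⌈118/21⌉ = 6.
The bound of 6 does not rule out 6, but exhaustive search shows no assignment into 6 tape sides of capacity 21 min exists — the minimum is 7.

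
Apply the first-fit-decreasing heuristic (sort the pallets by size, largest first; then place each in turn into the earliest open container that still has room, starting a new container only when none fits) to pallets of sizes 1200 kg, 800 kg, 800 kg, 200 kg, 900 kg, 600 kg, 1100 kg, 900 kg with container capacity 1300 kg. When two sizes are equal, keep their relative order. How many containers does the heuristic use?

7

Sorted descending: 1200, 1100, 900, 900, 800, 800, 600, 200.
  1200 → container 1 (new)  [load 1200/1300]
  1100 → container 2 (new)  [load 1100/1300]
  900 → container 3 (new)  [load 900/1300]
  900 → container 4 (new)  [load 900/1300]
  800 → container 5 (new)  [load 800/1300]
  800 → container 6 (new)  [load 800/1300]
  600 → container 7 (new)  [load 600/1300]
  200 → container 2  [load 1300/1300]
7 containers opened.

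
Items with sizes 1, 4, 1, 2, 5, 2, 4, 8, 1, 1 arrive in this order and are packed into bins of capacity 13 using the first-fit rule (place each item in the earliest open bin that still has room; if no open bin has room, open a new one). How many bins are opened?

3

  1 → bin 1 (new)  [load 1/13]
  4 → bin 1  [load 5/13]
  1 → bin 1  [load 6/13]
  2 → bin 1  [load 8/13]
  5 → bin 1  [load 13/13]
  2 → bin 2 (new)  [load 2/13]
  4 → bin 2  [load 6/13]
  8 → bin 3 (new)  [load 8/13]
  1 → bin 2  [load 7/13]
  1 → bin 2  [load 8/13]
3 bins opened.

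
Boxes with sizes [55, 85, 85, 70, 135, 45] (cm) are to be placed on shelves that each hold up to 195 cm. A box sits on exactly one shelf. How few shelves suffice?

Total = 135 + 85 + 85 + 70 + 55 + 45 = 475 cm.
Lower bound: ⌈475/195⌉ = 3 shelves.
A packing using 3 shelves:
  shelf 1: 135 + 55 = 190
  shelf 2: 85 + 85 = 170
  shelf 3: 70 + 45 = 115
This matches the lower bound, so 3 is optimal.

3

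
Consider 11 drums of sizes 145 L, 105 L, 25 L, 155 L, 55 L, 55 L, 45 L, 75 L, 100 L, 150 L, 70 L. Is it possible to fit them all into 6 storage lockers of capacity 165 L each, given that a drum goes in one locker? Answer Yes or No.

No

Total = 980 L; ⌈980/165⌉ = 6.
The bound of 6 does not rule out 6, but exhaustive search shows no assignment into 6 storage lockers of capacity 165 L exists — the minimum is 7.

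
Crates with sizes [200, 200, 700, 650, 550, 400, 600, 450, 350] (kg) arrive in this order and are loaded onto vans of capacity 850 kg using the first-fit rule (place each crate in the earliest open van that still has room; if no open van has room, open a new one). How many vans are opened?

6

  200 → van 1 (new)  [load 200/850]
  200 → van 1  [load 400/850]
  700 → van 2 (new)  [load 700/850]
  650 → van 3 (new)  [load 650/850]
  550 → van 4 (new)  [load 550/850]
  400 → van 1  [load 800/850]
  600 → van 5 (new)  [load 600/850]
  450 → van 6 (new)  [load 450/850]
  350 → van 6  [load 800/850]
6 vans opened.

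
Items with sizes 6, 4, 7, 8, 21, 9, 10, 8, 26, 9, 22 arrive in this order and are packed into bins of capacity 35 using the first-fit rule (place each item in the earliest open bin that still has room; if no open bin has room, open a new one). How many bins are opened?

  6 → bin 1 (new)  [load 6/35]
  4 → bin 1  [load 10/35]
  7 → bin 1  [load 17/35]
  8 → bin 1  [load 25/35]
  21 → bin 2 (new)  [load 21/35]
  9 → bin 1  [load 34/35]
  10 → bin 2  [load 31/35]
  8 → bin 3 (new)  [load 8/35]
  26 → bin 3  [load 34/35]
  9 → bin 4 (new)  [load 9/35]
  22 → bin 4  [load 31/35]
4 bins opened.

4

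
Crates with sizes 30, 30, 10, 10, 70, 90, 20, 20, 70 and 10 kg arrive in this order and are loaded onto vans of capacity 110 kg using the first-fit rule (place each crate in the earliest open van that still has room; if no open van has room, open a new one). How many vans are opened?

  30 → van 1 (new)  [load 30/110]
  30 → van 1  [load 60/110]
  10 → van 1  [load 70/110]
  10 → van 1  [load 80/110]
  70 → van 2 (new)  [load 70/110]
  90 → van 3 (new)  [load 90/110]
  20 → van 1  [load 100/110]
  20 → van 2  [load 90/110]
  70 → van 4 (new)  [load 70/110]
  10 → van 1  [load 110/110]
4 vans opened.

4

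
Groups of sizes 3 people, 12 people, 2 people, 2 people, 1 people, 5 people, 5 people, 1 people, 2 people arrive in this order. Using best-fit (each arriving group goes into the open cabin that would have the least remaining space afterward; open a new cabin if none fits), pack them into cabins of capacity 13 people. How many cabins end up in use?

3

  3 → cabin 1 (new)  [load 3/13]
  12 → cabin 2 (new)  [load 12/13]
  2 → cabin 1  [load 5/13]
  2 → cabin 1  [load 7/13]
  1 → cabin 2  [load 13/13]
  5 → cabin 1  [load 12/13]
  5 → cabin 3 (new)  [load 5/13]
  1 → cabin 1  [load 13/13]
  2 → cabin 3  [load 7/13]
3 cabins opened.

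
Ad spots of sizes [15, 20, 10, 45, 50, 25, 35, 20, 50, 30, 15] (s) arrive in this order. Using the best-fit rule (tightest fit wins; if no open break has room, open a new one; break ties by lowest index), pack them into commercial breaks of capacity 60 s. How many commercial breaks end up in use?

  15 → break 1 (new)  [load 15/60]
  20 → break 1  [load 35/60]
  10 → break 1  [load 45/60]
  45 → break 2 (new)  [load 45/60]
  50 → break 3 (new)  [load 50/60]
  25 → break 4 (new)  [load 25/60]
  35 → break 4  [load 60/60]
  20 → break 5 (new)  [load 20/60]
  50 → break 6 (new)  [load 50/60]
  30 → break 5  [load 50/60]
  15 → break 1  [load 60/60]
6 commercial breaks opened.

6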